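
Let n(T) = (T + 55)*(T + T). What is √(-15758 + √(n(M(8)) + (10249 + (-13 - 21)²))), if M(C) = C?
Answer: √(-15758 + √12413) ≈ 125.09*I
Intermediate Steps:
n(T) = 2*T*(55 + T) (n(T) = (55 + T)*(2*T) = 2*T*(55 + T))
√(-15758 + √(n(M(8)) + (10249 + (-13 - 21)²))) = √(-15758 + √(2*8*(55 + 8) + (10249 + (-13 - 21)²))) = √(-15758 + √(2*8*63 + (10249 + (-34)²))) = √(-15758 + √(1008 + (10249 + 1156))) = √(-15758 + √(1008 + 11405)) = √(-15758 + √12413)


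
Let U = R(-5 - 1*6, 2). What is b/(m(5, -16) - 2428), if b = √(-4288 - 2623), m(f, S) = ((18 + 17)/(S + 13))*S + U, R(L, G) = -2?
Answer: -3*I*√6911/6730 ≈ -0.037058*I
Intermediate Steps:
U = -2
m(f, S) = -2 + 35*S/(13 + S) (m(f, S) = ((18 + 17)/(S + 13))*S - 2 = (35/(13 + S))*S - 2 = 35*S/(13 + S) - 2 = -2 + 35*S/(13 + S))
b = I*√6911 (b = √(-6911) = I*√6911 ≈ 83.132*I)
b/(m(5, -16) - 2428) = (I*√6911)/((-26 + 33*(-16))/(13 - 16) - 2428) = (I*√6911)/((-26 - 528)/(-3) - 2428) = (I*√6911)/(-⅓*(-554) - 2428) = (I*√6911)/(554/3 - 2428) = (I*√6911)/(-6730/3) = (I*√6911)*(-3/6730) = -3*I*√6911/6730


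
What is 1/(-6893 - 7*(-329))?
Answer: -1/4590 ≈ -0.00021786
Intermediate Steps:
1/(-6893 - 7*(-329)) = 1/(-6893 + 2303) = 1/(-4590) = -1/4590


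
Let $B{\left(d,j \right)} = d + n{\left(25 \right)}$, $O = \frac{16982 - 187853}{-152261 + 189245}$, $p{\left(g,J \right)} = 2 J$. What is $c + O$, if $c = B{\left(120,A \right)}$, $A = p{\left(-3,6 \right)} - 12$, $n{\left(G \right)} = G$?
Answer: $\frac{1730603}{12328} \approx 140.38$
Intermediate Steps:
$A = 0$ ($A = 2 \cdot 6 - 12 = 12 - 12 = 0$)
$O = - \frac{56957}{12328}$ ($O = - \frac{170871}{36984} = \left(-170871\right) \frac{1}{36984} = - \frac{56957}{12328} \approx -4.6201$)
$B{\left(d,j \right)} = 25 + d$ ($B{\left(d,j \right)} = d + 25 = 25 + d$)
$c = 145$ ($c = 25 + 120 = 145$)
$c + O = 145 - \frac{56957}{12328} = \frac{1730603}{12328}$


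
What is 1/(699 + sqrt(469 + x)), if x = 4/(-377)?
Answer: 263523/184025768 - sqrt(66656993)/184025768 ≈ 0.0013876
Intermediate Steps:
x = -4/377 (x = 4*(-1/377) = -4/377 ≈ -0.010610)
1/(699 + sqrt(469 + x)) = 1/(699 + sqrt(469 - 4/377)) = 1/(699 + sqrt(176809/377)) = 1/(699 + sqrt(66656993)/377)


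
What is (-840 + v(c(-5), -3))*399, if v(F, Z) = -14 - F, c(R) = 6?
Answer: -343140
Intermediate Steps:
(-840 + v(c(-5), -3))*399 = (-840 + (-14 - 1*6))*399 = (-840 + (-14 - 6))*399 = (-840 - 20)*399 = -860*399 = -343140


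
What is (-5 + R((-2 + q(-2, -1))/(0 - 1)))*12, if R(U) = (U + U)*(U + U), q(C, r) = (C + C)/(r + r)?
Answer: -60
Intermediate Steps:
q(C, r) = C/r (q(C, r) = (2*C)/((2*r)) = (2*C)*(1/(2*r)) = C/r)
R(U) = 4*U² (R(U) = (2*U)*(2*U) = 4*U²)
(-5 + R((-2 + q(-2, -1))/(0 - 1)))*12 = (-5 + 4*((-2 - 2/(-1))/(0 - 1))²)*12 = (-5 + 4*((-2 - 2*(-1))/(-1))²)*12 = (-5 + 4*((-2 + 2)*(-1))²)*12 = (-5 + 4*(0*(-1))²)*12 = (-5 + 4*0²)*12 = (-5 + 4*0)*12 = (-5 + 0)*12 = -5*12 = -60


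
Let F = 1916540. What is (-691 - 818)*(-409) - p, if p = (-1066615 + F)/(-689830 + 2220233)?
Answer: 944534804018/1530403 ≈ 6.1718e+5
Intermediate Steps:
p = 849925/1530403 (p = (-1066615 + 1916540)/(-689830 + 2220233) = 849925/1530403 ≈ 0.55536)
(-691 - 818)*(-409) - p = (-691 - 818)*(-409) - 1*849925/1530403 = -1509*(-409) - 849925/1530403 = 617181 - 849925/1530403 = 944534804018/1530403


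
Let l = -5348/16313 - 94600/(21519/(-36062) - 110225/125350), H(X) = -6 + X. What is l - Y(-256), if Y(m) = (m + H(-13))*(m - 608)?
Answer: -94429688825840744/544229461039 ≈ -1.7351e+5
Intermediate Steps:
Y(m) = (-608 + m)*(-19 + m) (Y(m) = (m + (-6 - 13))*(m - 608) = (m - 19)*(-608 + m) = (-19 + m)*(-608 + m) = (-608 + m)*(-19 + m))
l = 34879231117025656/544229461039 (l = -5348*1/16313 - 94600/(21519*(-1/36062) - 110225*1/125350) = -5348/16313 - 94600/(-21519/36062 - 4409/5014) = -5348/16313 - 94600/(-66723406/45203717) = -5348/16313 - 94600*(-45203717/66723406) = -5348/16313 + 2138135814100/33361703 = 34879231117025656/544229461039 ≈ 64089.)
l - Y(-256) = 34879231117025656/544229461039 - (11552 + (-256)**2 - 627*(-256)) = 34879231117025656/544229461039 - (11552 + 65536 + 160512) = 34879231117025656/544229461039 - 1*237600 = 34879231117025656/544229461039 - 237600 = -94429688825840744/544229461039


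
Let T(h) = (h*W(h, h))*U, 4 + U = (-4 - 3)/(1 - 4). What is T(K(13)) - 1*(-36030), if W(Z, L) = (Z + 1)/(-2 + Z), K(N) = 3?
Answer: 36010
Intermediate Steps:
W(Z, L) = (1 + Z)/(-2 + Z)
U = -5/3 (U = -4 + (-4 - 3)/(1 - 4) = -4 - 7/(-3) = -4 - 7*(-1/3) = -4 + 7/3 = -5/3 ≈ -1.6667)
T(h) = -5*h*(1 + h)/(3*(-2 + h)) (T(h) = (h*((1 + h)/(-2 + h)))*(-5/3) = (h*(1 + h)/(-2 + h))*(-5/3) = -5*h*(1 + h)/(3*(-2 + h)))
T(K(13)) - 1*(-36030) = -5*3*(1 + 3)/(-6 + 3*3) - 1*(-36030) = -5*3*4/(-6 + 9) + 36030 = -5*3*4/3 + 36030 = -5*3*1/3*4 + 36030 = -20 + 36030 = 36010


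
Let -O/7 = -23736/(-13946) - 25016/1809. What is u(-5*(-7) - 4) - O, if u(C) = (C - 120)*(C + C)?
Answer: -70675689818/12614157 ≈ -5602.9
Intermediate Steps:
u(C) = 2*C*(-120 + C) (u(C) = (-120 + C)*(2*C) = 2*C*(-120 + C))
O = 1070771492/12614157 (O = -7*(-23736/(-13946) - 25016/1809) = -7*(-23736*(-1/13946) - 25016*1/1809) = -7*(11868/6973 - 25016/1809) = -7*(-152967356/12614157) = 1070771492/12614157 ≈ 84.886)
u(-5*(-7) - 4) - O = 2*(-5*(-7) - 4)*(-120 + (-5*(-7) - 4)) - 1*1070771492/12614157 = 2*(35 - 4)*(-120 + (35 - 4)) - 1070771492/12614157 = 2*31*(-120 + 31) - 1070771492/12614157 = 2*31*(-89) - 1070771492/12614157 = -5518 - 1070771492/12614157 = -70675689818/12614157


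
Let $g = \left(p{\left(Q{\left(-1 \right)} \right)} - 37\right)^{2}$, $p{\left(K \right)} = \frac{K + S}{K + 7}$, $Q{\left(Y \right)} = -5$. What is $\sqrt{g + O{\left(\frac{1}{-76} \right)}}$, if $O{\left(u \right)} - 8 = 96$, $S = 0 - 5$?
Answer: $2 \sqrt{467} \approx 43.22$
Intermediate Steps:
$S = -5$
$O{\left(u \right)} = 104$ ($O{\left(u \right)} = 8 + 96 = 104$)
$p{\left(K \right)} = \frac{-5 + K}{7 + K}$ ($p{\left(K \right)} = \frac{K - 5}{K + 7} = \frac{-5 + K}{7 + K}$)
$g = 1764$ ($g = \left(\frac{-5 - 5}{7 - 5} - 37\right)^{2} = \left(\frac{1}{2} \left(-10\right) - 37\right)^{2} = \left(-5 - 37\right)^{2} = \left(-42\right)^{2} = 1764$)
$\sqrt{g + O{\left(\frac{1}{-76} \right)}} = \sqrt{1764 + 104} = \sqrt{1868} = 2 \sqrt{467}$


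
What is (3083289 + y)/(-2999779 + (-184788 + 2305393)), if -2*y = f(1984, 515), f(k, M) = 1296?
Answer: -1027547/293058 ≈ -3.5063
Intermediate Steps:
y = -648 (y = -½*1296 = -648)
(3083289 + y)/(-2999779 + (-184788 + 2305393)) = (3083289 - 648)/(-2999779 + (-184788 + 2305393)) = 3082641/(-2999779 + 2120605) = 3082641/(-879174) = 3082641*(-1/879174) = -1027547/293058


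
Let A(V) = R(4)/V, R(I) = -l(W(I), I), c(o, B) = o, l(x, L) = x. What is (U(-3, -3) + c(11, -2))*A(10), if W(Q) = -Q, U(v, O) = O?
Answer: 16/5 ≈ 3.2000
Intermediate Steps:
R(I) = I (R(I) = -(-1)*I = I)
A(V) = 4/V
(U(-3, -3) + c(11, -2))*A(10) = (-3 + 11)*(4/10) = 8*(4*(1/10)) = 8*(2/5) = 16/5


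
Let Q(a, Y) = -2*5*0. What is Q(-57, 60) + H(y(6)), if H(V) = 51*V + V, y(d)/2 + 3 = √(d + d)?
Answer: -312 + 208*√3 ≈ 48.267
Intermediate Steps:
y(d) = -6 + 2*√2*√d (y(d) = -6 + 2*√(d + d) = -6 + 2*√(2*d) = -6 + 2*(√2*√d) = -6 + 2*√2*√d)
H(V) = 52*V
Q(a, Y) = 0 (Q(a, Y) = -10*0 = 0)
Q(-57, 60) + H(y(6)) = 0 + 52*(-6 + 2*√2*√6) = 0 + 52*(-6 + 4*√3) = 0 + (-312 + 208*√3) = -312 + 208*√3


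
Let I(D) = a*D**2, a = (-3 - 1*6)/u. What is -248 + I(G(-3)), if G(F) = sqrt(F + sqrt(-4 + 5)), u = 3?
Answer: -242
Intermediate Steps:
G(F) = sqrt(1 + F) (G(F) = sqrt(F + sqrt(1)) = sqrt(F + 1) = sqrt(1 + F))
a = -3 (a = (-3 - 1*6)/3 = (-3 - 6)*(1/3) = -9*1/3 = -3)
I(D) = -3*D**2
-248 + I(G(-3)) = -248 - 3*(sqrt(1 - 3))**2 = -248 - 3*(sqrt(-2))**2 = -248 - 3*(I*sqrt(2))**2 = -248 - 3*(-2) = -248 + 6 = -242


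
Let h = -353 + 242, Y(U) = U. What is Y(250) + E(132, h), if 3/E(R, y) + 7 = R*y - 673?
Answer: 3832997/15332 ≈ 250.00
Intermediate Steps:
h = -111
E(R, y) = 3/(-680 + R*y) (E(R, y) = 3/(-7 + (R*y - 673)) = 3/(-7 + (-673 + R*y)) = 3/(-680 + R*y))
Y(250) + E(132, h) = 250 + 3/(-680 + 132*(-111)) = 250 + 3/(-680 - 14652) = 250 + 3/(-15332) = 250 + 3*(-1/15332) = 250 - 3/15332 = 3832997/15332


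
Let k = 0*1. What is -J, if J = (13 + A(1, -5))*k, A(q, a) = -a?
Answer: 0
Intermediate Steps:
k = 0
J = 0 (J = (13 - 1*(-5))*0 = (13 + 5)*0 = 18*0 = 0)
-J = -1*0 = 0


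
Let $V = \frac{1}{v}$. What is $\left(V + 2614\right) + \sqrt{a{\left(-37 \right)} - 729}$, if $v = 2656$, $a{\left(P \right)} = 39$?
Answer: $\frac{6942785}{2656} + i \sqrt{690} \approx 2614.0 + 26.268 i$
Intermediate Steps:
$V = \frac{1}{2656} \approx 0.00037651$
$\left(V + 2614\right) + \sqrt{a{\left(-37 \right)} - 729} = \left(\frac{1}{2656} + 2614\right) + \sqrt{39 - 729} = \frac{6942785}{2656} + \sqrt{-690} = \frac{6942785}{2656} + i \sqrt{690}$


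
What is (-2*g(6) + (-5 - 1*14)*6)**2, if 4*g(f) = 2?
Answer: 13225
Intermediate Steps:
g(f) = 1/2 (g(f) = (1/4)*2 = 1/2)
(-2*g(6) + (-5 - 1*14)*6)**2 = (-2*1/2 + (-5 - 1*14)*6)**2 = (-1 + (-5 - 14)*6)**2 = (-1 - 19*6)**2 = (-1 - 114)**2 = (-115)**2 = 13225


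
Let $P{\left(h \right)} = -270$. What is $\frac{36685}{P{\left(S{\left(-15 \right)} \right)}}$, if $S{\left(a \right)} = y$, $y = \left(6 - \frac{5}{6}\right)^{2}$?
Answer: $- \frac{7337}{54} \approx -135.87$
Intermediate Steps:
$y = \frac{961}{36}$ ($y = \left(6 - \frac{5}{6}\right)^{2} = \left(\frac{31}{6}\right)^{2} = \frac{961}{36} \approx 26.694$)
$S{\left(a \right)} = \frac{961}{36}$
$\frac{36685}{P{\left(S{\left(-15 \right)} \right)}} = \frac{36685}{-270} = 36685 \left(- \frac{1}{270}\right) = - \frac{7337}{54}$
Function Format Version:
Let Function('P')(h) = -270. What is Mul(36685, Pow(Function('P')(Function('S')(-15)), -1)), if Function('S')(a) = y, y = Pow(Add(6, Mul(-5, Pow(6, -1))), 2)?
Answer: Rational(-7337, 54) ≈ -135.87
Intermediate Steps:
y = Rational(961, 36) (y = Pow(Add(6, Mul(-5, Rational(1, 6))), 2) = Pow(Add(6, Rational(-5, 6)), 2) = Pow(Rational(31, 6), 2) = Rational(961, 36) ≈ 26.694)
Function('S')(a) = Rational(961, 36)
Mul(36685, Pow(Function('P')(Function('S')(-15)), -1)) = Mul(36685, Pow(-270, -1)) = Mul(36685, Rational(-1, 270)) = Rational(-7337, 54)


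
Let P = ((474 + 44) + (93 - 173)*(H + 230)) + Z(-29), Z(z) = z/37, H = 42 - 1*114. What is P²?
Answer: 201190822849/1369 ≈ 1.4696e+8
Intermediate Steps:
H = -72 (H = 42 - 114 = -72)
Z(z) = z/37 (Z(z) = z*(1/37) = z/37)
P = -448543/37 (P = ((474 + 44) + (93 - 173)*(-72 + 230)) + (1/37)*(-29) = (518 - 80*158) - 29/37 = (518 - 12640) - 29/37 = -12122 - 29/37 = -448543/37 ≈ -12123.)
P² = (-448543/37)² = 201190822849/1369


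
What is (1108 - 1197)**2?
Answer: 7921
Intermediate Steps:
(1108 - 1197)**2 = (-89)**2 = 7921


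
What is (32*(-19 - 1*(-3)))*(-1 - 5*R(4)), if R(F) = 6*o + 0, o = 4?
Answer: 61952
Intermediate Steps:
R(F) = 24 (R(F) = 6*4 + 0 = 24 + 0 = 24)
(32*(-19 - 1*(-3)))*(-1 - 5*R(4)) = (32*(-19 - 1*(-3)))*(-1 - 5*24) = (32*(-19 + 3))*(-1 - 120) = (32*(-16))*(-121) = -512*(-121) = 61952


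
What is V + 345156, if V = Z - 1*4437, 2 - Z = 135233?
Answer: 205488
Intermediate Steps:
Z = -135231 (Z = 2 - 1*135233 = 2 - 135233 = -135231)
V = -139668 (V = -135231 - 1*4437 = -135231 - 4437 = -139668)
V + 345156 = -139668 + 345156 = 205488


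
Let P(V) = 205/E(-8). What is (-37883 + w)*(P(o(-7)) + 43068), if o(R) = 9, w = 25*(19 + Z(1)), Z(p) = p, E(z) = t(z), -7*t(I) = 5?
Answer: -1599282123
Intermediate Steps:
t(I) = -5/7 (t(I) = -⅐*5 = -5/7)
E(z) = -5/7
w = 500 (w = 25*(19 + 1) = 25*20 = 500)
P(V) = -287 (P(V) = 205/(-5/7) = 205*(-7/5) = -287)
(-37883 + w)*(P(o(-7)) + 43068) = (-37883 + 500)*(-287 + 43068) = -37383*42781 = -1599282123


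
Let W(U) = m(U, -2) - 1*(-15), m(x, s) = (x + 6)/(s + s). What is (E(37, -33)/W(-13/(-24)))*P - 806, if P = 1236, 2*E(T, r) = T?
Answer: 1161038/1283 ≈ 904.94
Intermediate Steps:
E(T, r) = T/2
m(x, s) = (6 + x)/(2*s) (m(x, s) = (6 + x)/((2*s)) = (6 + x)*(1/(2*s)) = (6 + x)/(2*s))
W(U) = 27/2 - U/4 (W(U) = (½)*(6 + U)/(-2) - 1*(-15) = (½)*(-½)*(6 + U) + 15 = (-3/2 - U/4) + 15 = 27/2 - U/4)
(E(37, -33)/W(-13/(-24)))*P - 806 = (((½)*37)/(27/2 - (-13)/(4*(-24))))*1236 - 806 = (37/(2*(27/2 - (-13)*(-1)/(4*24))))*1236 - 806 = (37/(2*(27/2 - ¼*13/24)))*1236 - 806 = (37/(2*(27/2 - 13/96)))*1236 - 806 = (37/(2*(1283/96)))*1236 - 806 = ((37/2)*(96/1283))*1236 - 806 = (1776/1283)*1236 - 806 = 2195136/1283 - 806 = 1161038/1283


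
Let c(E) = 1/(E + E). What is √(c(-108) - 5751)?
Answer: I*√7453302/36 ≈ 75.835*I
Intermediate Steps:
c(E) = 1/(2*E)
√(c(-108) - 5751) = √((½)/(-108) - 5751) = √((½)*(-1/108) - 5751) = √(-1/216 - 5751) = √(-1242217/216) = I*√7453302/36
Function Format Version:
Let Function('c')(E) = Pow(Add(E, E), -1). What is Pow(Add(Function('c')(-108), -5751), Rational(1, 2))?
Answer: Mul(Rational(1, 36), I, Pow(7453302, Rational(1, 2))) ≈ Mul(75.835, I)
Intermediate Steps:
Function('c')(E) = Mul(Rational(1, 2), Pow(E, -1)) (Function('c')(E) = Pow(Mul(2, E), -1) = Mul(Rational(1, 2), Pow(E, -1)))
Pow(Add(Function('c')(-108), -5751), Rational(1, 2)) = Pow(Add(Mul(Rational(1, 2), Pow(-108, -1)), -5751), Rational(1, 2)) = Pow(Add(Mul(Rational(1, 2), Rational(-1, 108)), -5751), Rational(1, 2)) = Pow(Add(Rational(-1, 216), -5751), Rational(1, 2)) = Pow(Rational(-1242217, 216), Rational(1, 2)) = Mul(Rational(1, 36), I, Pow(7453302, Rational(1, 2)))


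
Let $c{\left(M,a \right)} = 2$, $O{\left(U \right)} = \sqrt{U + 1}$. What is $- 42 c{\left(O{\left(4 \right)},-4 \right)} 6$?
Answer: $-504$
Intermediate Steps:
$O{\left(U \right)} = \sqrt{1 + U}$
$- 42 c{\left(O{\left(4 \right)},-4 \right)} 6 = \left(-42\right) 2 \cdot 6 = \left(-84\right) 6 = -504$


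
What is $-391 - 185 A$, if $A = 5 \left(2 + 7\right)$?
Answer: $-8716$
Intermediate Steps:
$A = 45$ ($A = 5 \cdot 9 = 45$)
$-391 - 185 A = -391 - 8325 = -8716$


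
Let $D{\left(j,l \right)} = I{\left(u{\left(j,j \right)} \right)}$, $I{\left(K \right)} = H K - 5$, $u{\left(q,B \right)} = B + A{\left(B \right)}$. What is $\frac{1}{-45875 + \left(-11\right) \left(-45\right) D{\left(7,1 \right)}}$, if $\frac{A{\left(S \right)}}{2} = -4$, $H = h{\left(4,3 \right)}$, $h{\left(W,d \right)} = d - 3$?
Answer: $- \frac{1}{48350} \approx -2.0683 \cdot 10^{-5}$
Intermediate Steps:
$h{\left(W,d \right)} = -3 + d$
$H = 0$ ($H = -3 + 3 = 0$)
$A{\left(S \right)} = -8$ ($A{\left(S \right)} = 2 \left(-4\right) = -8$)
$u{\left(q,B \right)} = -8 + B$ ($u{\left(q,B \right)} = B - 8 = -8 + B$)
$I{\left(K \right)} = -5$ ($I{\left(K \right)} = 0 K - 5 = 0 - 5 = -5$)
$D{\left(j,l \right)} = -5$
$\frac{1}{-45875 + \left(-11\right) \left(-45\right) D{\left(7,1 \right)}} = \frac{1}{-45875 + \left(-11\right) \left(-45\right) \left(-5\right)} = \frac{1}{-45875 + 495 \left(-5\right)} = \frac{1}{-45875 - 2475} = \frac{1}{-48350} = - \frac{1}{48350}$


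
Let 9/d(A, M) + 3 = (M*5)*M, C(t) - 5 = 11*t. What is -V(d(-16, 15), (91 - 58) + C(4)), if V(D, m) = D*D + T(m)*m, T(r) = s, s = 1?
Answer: -11469841/139876 ≈ -82.000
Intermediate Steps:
C(t) = 5 + 11*t
T(r) = 1
d(A, M) = 9/(-3 + 5*M²) (d(A, M) = 9/(-3 + (M*5)*M) = 9/(-3 + (5*M)*M) = 9/(-3 + 5*M²))
V(D, m) = m + D² (V(D, m) = D*D + 1*m = D² + m = m + D²)
-V(d(-16, 15), (91 - 58) + C(4)) = -(((91 - 58) + (5 + 11*4)) + (9/(-3 + 5*15²))²) = -((33 + (5 + 44)) + (9/(-3 + 5*225))²) = -((33 + 49) + (9/(-3 + 1125))²) = -(82 + (9/1122)²) = -(82 + (9*(1/1122))²) = -(82 + (3/374)²) = -(82 + 9/139876) = -1*11469841/139876 = -11469841/139876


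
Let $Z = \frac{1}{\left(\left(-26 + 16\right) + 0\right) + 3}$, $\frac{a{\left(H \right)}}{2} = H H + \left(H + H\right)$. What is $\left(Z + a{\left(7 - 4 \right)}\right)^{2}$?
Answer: $\frac{43681}{49} \approx 891.45$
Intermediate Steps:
$a{\left(H \right)} = 2 H^{2} + 4 H$ ($a{\left(H \right)} = 2 \left(H H + \left(H + H\right)\right) = 2 \left(H^{2} + 2 H\right) = 2 H^{2} + 4 H$)
$Z = - \frac{1}{7}$ ($Z = \frac{1}{\left(-10 + 0\right) + 3} = \frac{1}{-10 + 3} = \frac{1}{-7} = - \frac{1}{7} \approx -0.14286$)
$\left(Z + a{\left(7 - 4 \right)}\right)^{2} = \left(- \frac{1}{7} + 2 \left(7 - 4\right) \left(2 + \left(7 - 4\right)\right)\right)^{2} = \left(- \frac{1}{7} + 2 \cdot 3 \left(2 + 3\right)\right)^{2} = \left(- \frac{1}{7} + 2 \cdot 3 \cdot 5\right)^{2} = \left(- \frac{1}{7} + 30\right)^{2} = \left(\frac{209}{7}\right)^{2} = \frac{43681}{49}$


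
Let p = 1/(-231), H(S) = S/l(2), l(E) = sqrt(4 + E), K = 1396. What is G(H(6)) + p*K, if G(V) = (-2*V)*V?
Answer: -4168/231 ≈ -18.043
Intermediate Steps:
H(S) = S*sqrt(6)/6 (H(S) = S/(sqrt(4 + 2)) = S/(sqrt(6)) = S*(sqrt(6)/6) = S*sqrt(6)/6)
p = -1/231 ≈ -0.0043290
G(V) = -2*V**2
G(H(6)) + p*K = -2*((1/6)*6*sqrt(6))**2 - 1/231*1396 = -2*(sqrt(6))**2 - 1396/231 = -2*6 - 1396/231 = -12 - 1396/231 = -4168/231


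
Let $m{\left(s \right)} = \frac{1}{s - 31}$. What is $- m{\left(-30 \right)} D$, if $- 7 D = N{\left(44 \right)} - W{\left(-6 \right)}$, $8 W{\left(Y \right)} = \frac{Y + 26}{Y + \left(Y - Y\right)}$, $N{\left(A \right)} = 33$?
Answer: $- \frac{401}{5124} \approx -0.078259$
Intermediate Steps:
$W{\left(Y \right)} = \frac{26 + Y}{8 Y}$ ($W{\left(Y \right)} = \frac{\left(Y + 26\right) \frac{1}{Y + \left(Y - Y\right)}}{8} = \frac{\left(26 + Y\right) \frac{1}{Y + 0}}{8} = \frac{\left(26 + Y\right) \frac{1}{Y}}{8} = \frac{\frac{1}{Y} \left(26 + Y\right)}{8} = \frac{26 + Y}{8 Y}$)
$m{\left(s \right)} = \frac{1}{-31 + s}$
$D = - \frac{401}{84}$ ($D = - \frac{33 - \frac{26 - 6}{8 \left(-6\right)}}{7} = - \frac{33 - \frac{1}{8} \left(- \frac{1}{6}\right) 20}{7} = - \frac{33 - - \frac{5}{12}}{7} = - \frac{33 + \frac{5}{12}}{7} = \left(- \frac{1}{7}\right) \frac{401}{12} = - \frac{401}{84} \approx -4.7738$)
$- m{\left(-30 \right)} D = - \frac{-401}{\left(-31 - 30\right) 84} = - \frac{-401}{\left(-61\right) 84} = - \frac{\left(-1\right) \left(-401\right)}{61 \cdot 84} = \left(-1\right) \frac{401}{5124} = - \frac{401}{5124}$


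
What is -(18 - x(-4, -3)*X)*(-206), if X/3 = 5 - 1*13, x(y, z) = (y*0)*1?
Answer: 3708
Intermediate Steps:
x(y, z) = 0 (x(y, z) = 0*1 = 0)
X = -24 (X = 3*(5 - 1*13) = 3*(5 - 13) = 3*(-8) = -24)
-(18 - x(-4, -3)*X)*(-206) = -(18 - 0*(-24))*(-206) = -(18 - 1*0)*(-206) = -(18 + 0)*(-206) = -1*18*(-206) = -18*(-206) = 3708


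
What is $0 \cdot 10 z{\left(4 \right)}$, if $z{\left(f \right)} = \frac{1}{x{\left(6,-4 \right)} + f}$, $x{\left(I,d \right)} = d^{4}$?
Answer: $0$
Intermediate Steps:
$z{\left(f \right)} = \frac{1}{256 + f}$ ($z{\left(f \right)} = \frac{1}{\left(-4\right)^{4} + f} = \frac{1}{256 + f}$)
$0 \cdot 10 z{\left(4 \right)} = \frac{0 \cdot 10}{256 + 4} = \frac{0}{260} = 0 \cdot \frac{1}{260} = 0$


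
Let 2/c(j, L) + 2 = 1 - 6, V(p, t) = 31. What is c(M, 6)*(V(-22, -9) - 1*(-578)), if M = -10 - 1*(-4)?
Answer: -174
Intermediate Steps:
M = -6 (M = -10 + 4 = -6)
c(j, L) = -2/7 (c(j, L) = 2/(-2 + (1 - 6)) = 2/(-2 - 5) = 2/(-7) = 2*(-1/7) = -2/7)
c(M, 6)*(V(-22, -9) - 1*(-578)) = -2*(31 - 1*(-578))/7 = -2*(31 + 578)/7 = -2/7*609 = -174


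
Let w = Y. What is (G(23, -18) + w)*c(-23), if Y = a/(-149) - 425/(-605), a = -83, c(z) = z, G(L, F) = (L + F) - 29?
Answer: 9429724/18029 ≈ 523.03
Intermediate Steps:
G(L, F) = -29 + F + L (G(L, F) = (F + L) - 29 = -29 + F + L)
Y = 22708/18029 (Y = -83/(-149) - 425/(-605) = -83*(-1/149) - 425*(-1/605) = 83/149 + 85/121 = 22708/18029 ≈ 1.2595)
w = 22708/18029 ≈ 1.2595
(G(23, -18) + w)*c(-23) = ((-29 - 18 + 23) + 22708/18029)*(-23) = (-24 + 22708/18029)*(-23) = -409988/18029*(-23) = 9429724/18029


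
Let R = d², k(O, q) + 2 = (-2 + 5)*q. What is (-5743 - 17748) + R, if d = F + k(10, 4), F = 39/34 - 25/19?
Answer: -9762834955/417316 ≈ -23394.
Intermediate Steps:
k(O, q) = -2 + 3*q (k(O, q) = -2 + (-2 + 5)*q = -2 + 3*q)
F = -109/646 (F = 39*(1/34) - 25*1/19 = 39/34 - 25/19 = -109/646 ≈ -0.16873)
d = 6351/646 (d = -109/646 + (-2 + 3*4) = -109/646 + (-2 + 12) = -109/646 + 10 = 6351/646 ≈ 9.8313)
R = 40335201/417316 (R = (6351/646)² = 40335201/417316 ≈ 96.654)
(-5743 - 17748) + R = (-5743 - 17748) + 40335201/417316 = -23491 + 40335201/417316 = -9762834955/417316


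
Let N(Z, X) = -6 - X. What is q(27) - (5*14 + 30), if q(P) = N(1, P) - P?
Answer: -160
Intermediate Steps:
q(P) = -6 - 2*P (q(P) = (-6 - P) - P = -6 - 2*P)
q(27) - (5*14 + 30) = (-6 - 2*27) - (5*14 + 30) = (-6 - 54) - (70 + 30) = -60 - 1*100 = -60 - 100 = -160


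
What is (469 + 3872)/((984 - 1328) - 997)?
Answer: -1447/447 ≈ -3.2371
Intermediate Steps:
(469 + 3872)/((984 - 1328) - 997) = 4341/(-344 - 997) = 4341/(-1341) = 4341*(-1/1341) = -1447/447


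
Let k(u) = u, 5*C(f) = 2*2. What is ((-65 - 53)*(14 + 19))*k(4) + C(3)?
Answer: -77876/5 ≈ -15575.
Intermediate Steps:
C(f) = 4/5 (C(f) = (2*2)/5 = (1/5)*4 = 4/5)
((-65 - 53)*(14 + 19))*k(4) + C(3) = ((-65 - 53)*(14 + 19))*4 + 4/5 = -118*33*4 + 4/5 = -3894*4 + 4/5 = -15576 + 4/5 = -77876/5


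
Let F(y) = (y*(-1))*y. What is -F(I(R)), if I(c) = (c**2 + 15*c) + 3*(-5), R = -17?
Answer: 361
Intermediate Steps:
I(c) = -15 + c**2 + 15*c (I(c) = (c**2 + 15*c) - 15 = -15 + c**2 + 15*c)
F(y) = -y**2 (F(y) = (-y)*y = -y**2)
-F(I(R)) = -(-1)*(-15 + (-17)**2 + 15*(-17))**2 = -(-1)*(-15 + 289 - 255)**2 = -(-1)*19**2 = -(-1)*361 = -1*(-361) = 361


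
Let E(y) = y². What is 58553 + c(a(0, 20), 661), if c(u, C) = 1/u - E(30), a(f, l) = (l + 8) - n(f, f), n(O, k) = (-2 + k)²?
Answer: 1383673/24 ≈ 57653.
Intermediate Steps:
a(f, l) = 8 + l - (-2 + f)² (a(f, l) = (l + 8) - (-2 + f)² = (8 + l) - (-2 + f)² = 8 + l - (-2 + f)²)
c(u, C) = -900 + 1/u (c(u, C) = 1/u - 1*30² = 1/u - 1*900 = 1/u - 900 = -900 + 1/u)
58553 + c(a(0, 20), 661) = 58553 + (-900 + 1/(8 + 20 - (-2 + 0)²)) = 58553 + (-900 + 1/(8 + 20 - 1*(-2)²)) = 58553 + (-900 + 1/(8 + 20 - 1*4)) = 58553 + (-900 + 1/(8 + 20 - 4)) = 58553 + (-900 + 1/24) = 58553 - 21599/24 = 1383673/24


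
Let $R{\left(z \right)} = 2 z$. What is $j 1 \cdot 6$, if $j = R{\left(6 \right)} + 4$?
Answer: $96$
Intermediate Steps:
$j = 16$ ($j = 2 \cdot 6 + 4 = 12 + 4 = 16$)
$j 1 \cdot 6 = 16 \cdot 1 \cdot 6 = 16 \cdot 6 = 96$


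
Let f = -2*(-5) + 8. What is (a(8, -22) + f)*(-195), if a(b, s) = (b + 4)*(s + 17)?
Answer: 8190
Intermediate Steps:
a(b, s) = (4 + b)*(17 + s)
f = 18 (f = 10 + 8 = 18)
(a(8, -22) + f)*(-195) = ((68 + 4*(-22) + 17*8 + 8*(-22)) + 18)*(-195) = ((68 - 88 + 136 - 176) + 18)*(-195) = (-60 + 18)*(-195) = -42*(-195) = 8190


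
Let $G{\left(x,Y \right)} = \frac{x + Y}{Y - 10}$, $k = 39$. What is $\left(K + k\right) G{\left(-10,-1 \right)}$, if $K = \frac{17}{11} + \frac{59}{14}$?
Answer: $\frac{6893}{154} \approx 44.76$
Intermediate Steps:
$G{\left(x,Y \right)} = \frac{Y + x}{-10 + Y}$
$K = \frac{887}{154}$ ($K = 17 \cdot \frac{1}{11} + 59 \cdot \frac{1}{14} = \frac{17}{11} + \frac{59}{14} = \frac{887}{154} \approx 5.7597$)
$\left(K + k\right) G{\left(-10,-1 \right)} = \left(\frac{887}{154} + 39\right) \frac{-1 - 10}{-10 - 1} = \frac{6893 \frac{1}{-11} \left(-11\right)}{154} = \frac{6893 \left(\left(- \frac{1}{11}\right) \left(-11\right)\right)}{154} = \frac{6893}{154} \cdot 1 = \frac{6893}{154}$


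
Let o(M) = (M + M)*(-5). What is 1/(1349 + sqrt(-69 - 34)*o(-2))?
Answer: 1349/1861001 - 20*I*sqrt(103)/1861001 ≈ 0.00072488 - 0.00010907*I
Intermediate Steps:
o(M) = -10*M (o(M) = (2*M)*(-5) = -10*M)
1/(1349 + sqrt(-69 - 34)*o(-2)) = 1/(1349 + sqrt(-69 - 34)*(-10*(-2))) = 1/(1349 + sqrt(-103)*20) = 1/(1349 + (I*sqrt(103))*20) = 1/(1349 + 20*I*sqrt(103))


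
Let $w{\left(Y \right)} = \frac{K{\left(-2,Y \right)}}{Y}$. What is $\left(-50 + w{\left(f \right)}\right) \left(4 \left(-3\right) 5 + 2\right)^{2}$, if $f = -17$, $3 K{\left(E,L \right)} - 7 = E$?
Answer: $- \frac{8595020}{51} \approx -1.6853 \cdot 10^{5}$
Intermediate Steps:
$K{\left(E,L \right)} = \frac{7}{3} + \frac{E}{3}$
$w{\left(Y \right)} = \frac{5}{3 Y}$ ($w{\left(Y \right)} = \frac{\frac{7}{3} + \frac{1}{3} \left(-2\right)}{Y} = \frac{\frac{7}{3} - \frac{2}{3}}{Y} = \frac{5}{3 Y}$)
$\left(-50 + w{\left(f \right)}\right) \left(4 \left(-3\right) 5 + 2\right)^{2} = \left(-50 + \frac{5}{3 \left(-17\right)}\right) \left(4 \left(-3\right) 5 + 2\right)^{2} = \left(-50 + \frac{5}{3} \left(- \frac{1}{17}\right)\right) \left(\left(-12\right) 5 + 2\right)^{2} = \left(-50 - \frac{5}{51}\right) \left(-60 + 2\right)^{2} = - \frac{2555 \left(-58\right)^{2}}{51} = \left(- \frac{2555}{51}\right) 3364 = - \frac{8595020}{51}$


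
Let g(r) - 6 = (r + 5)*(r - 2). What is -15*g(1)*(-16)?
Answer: 0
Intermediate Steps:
g(r) = 6 + (-2 + r)*(5 + r) (g(r) = 6 + (r + 5)*(r - 2) = 6 + (5 + r)*(-2 + r) = 6 + (-2 + r)*(5 + r))
-15*g(1)*(-16) = -15*(-4 + 1² + 3*1)*(-16) = -15*(-4 + 1 + 3)*(-16) = -15*0*(-16) = 0*(-16) = 0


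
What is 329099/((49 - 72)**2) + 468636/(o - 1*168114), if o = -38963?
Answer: 67900925179/109543733 ≈ 619.85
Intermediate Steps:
329099/((49 - 72)**2) + 468636/(o - 1*168114) = 329099/((49 - 72)**2) + 468636/(-38963 - 1*168114) = 329099/((-23)**2) + 468636/(-38963 - 168114) = 329099/529 + 468636/(-207077) = 329099*(1/529) + 468636*(-1/207077) = 329099/529 - 468636/207077 = 67900925179/109543733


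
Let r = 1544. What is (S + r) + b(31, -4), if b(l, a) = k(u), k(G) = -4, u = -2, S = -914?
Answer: 626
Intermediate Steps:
b(l, a) = -4
(S + r) + b(31, -4) = (-914 + 1544) - 4 = 630 - 4 = 626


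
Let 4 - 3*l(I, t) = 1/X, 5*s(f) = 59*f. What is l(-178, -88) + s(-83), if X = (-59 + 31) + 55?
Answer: -396122/405 ≈ -978.08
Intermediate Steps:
X = 27 (X = -28 + 55 = 27)
s(f) = 59*f/5 (s(f) = (59*f)/5 = 59*f/5)
l(I, t) = 107/81 (l(I, t) = 4/3 - 1/3/27 = 4/3 - 1/3*1/27 = 4/3 - 1/81 = 107/81)
l(-178, -88) + s(-83) = 107/81 + (59/5)*(-83) = 107/81 - 4897/5 = -396122/405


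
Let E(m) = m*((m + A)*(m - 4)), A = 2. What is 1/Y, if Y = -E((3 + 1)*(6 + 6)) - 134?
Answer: -1/105734 ≈ -9.4577e-6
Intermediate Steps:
E(m) = m*(-4 + m)*(2 + m) (E(m) = m*((m + 2)*(m - 4)) = m*((2 + m)*(-4 + m)) = m*((-4 + m)*(2 + m)) = m*(-4 + m)*(2 + m))
Y = -105734 (Y = -(3 + 1)*(6 + 6)*(-8 + ((3 + 1)*(6 + 6))**2 - 2*(3 + 1)*(6 + 6)) - 134 = -4*12*(-8 + (4*12)**2 - 8*12) - 134 = -48*(-8 + 48**2 - 2*48) - 134 = -48*(-8 + 2304 - 96) - 134 = -48*2200 - 134 = -1*105600 - 134 = -105600 - 134 = -105734)
1/Y = 1/(-105734) = -1/105734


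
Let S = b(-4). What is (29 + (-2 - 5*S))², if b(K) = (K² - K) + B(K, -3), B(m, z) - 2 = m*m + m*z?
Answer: 49729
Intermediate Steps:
B(m, z) = 2 + m² + m*z (B(m, z) = 2 + (m*m + m*z) = 2 + (m² + m*z) = 2 + m² + m*z)
b(K) = 2 - 4*K + 2*K² (b(K) = (K² - K) + (2 + K² + K*(-3)) = (K² - K) + (2 + K² - 3*K) = 2 - 4*K + 2*K²)
S = 50 (S = 2 - 4*(-4) + 2*(-4)² = 2 + 16 + 2*16 = 2 + 16 + 32 = 50)
(29 + (-2 - 5*S))² = (29 + (-2 - 5*50))² = (29 + (-2 - 250))² = (29 - 252)² = (-223)² = 49729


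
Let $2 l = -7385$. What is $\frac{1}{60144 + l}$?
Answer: $\frac{2}{112903} \approx 1.7714 \cdot 10^{-5}$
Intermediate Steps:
$l = - \frac{7385}{2}$ ($l = \frac{1}{2} \left(-7385\right) = - \frac{7385}{2} \approx -3692.5$)
$\frac{1}{60144 + l} = \frac{1}{60144 - \frac{7385}{2}} = \frac{1}{\frac{112903}{2}} = \frac{2}{112903}$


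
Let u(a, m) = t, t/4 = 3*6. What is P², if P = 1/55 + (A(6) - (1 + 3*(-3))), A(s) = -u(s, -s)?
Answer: 12383361/3025 ≈ 4093.7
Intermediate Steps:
t = 72 (t = 4*(3*6) = 4*18 = 72)
u(a, m) = 72
A(s) = -72 (A(s) = -1*72 = -72)
P = -3519/55 (P = 1/55 + (-72 - (1 + 3*(-3))) = 1/55 + (-72 - (1 - 9)) = 1/55 + (-72 - 1*(-8)) = 1/55 + (-72 + 8) = 1/55 - 64 = -3519/55 ≈ -63.982)
P² = (-3519/55)² = 12383361/3025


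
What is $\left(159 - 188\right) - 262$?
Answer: $-291$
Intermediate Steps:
$\left(159 - 188\right) - 262 = -29 - 262 = -291$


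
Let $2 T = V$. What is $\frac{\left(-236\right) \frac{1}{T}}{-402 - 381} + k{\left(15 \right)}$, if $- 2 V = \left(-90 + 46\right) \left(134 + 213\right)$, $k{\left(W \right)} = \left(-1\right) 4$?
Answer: $- \frac{11954608}{2988711} \approx -3.9999$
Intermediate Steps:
$k{\left(W \right)} = -4$
$V = 7634$ ($V = - \frac{\left(-90 + 46\right) \left(134 + 213\right)}{2} = - \frac{\left(-44\right) 347}{2} = \left(- \frac{1}{2}\right) \left(-15268\right) = 7634$)
$T = 3817$ ($T = \frac{1}{2} \cdot 7634 = 3817$)
$\frac{\left(-236\right) \frac{1}{T}}{-402 - 381} + k{\left(15 \right)} = \frac{\left(-236\right) \frac{1}{3817}}{-402 - 381} - 4 = \frac{\left(-236\right) \frac{1}{3817}}{-783} - 4 = \left(- \frac{1}{783}\right) \left(- \frac{236}{3817}\right) - 4 = \frac{236}{2988711} - 4 = - \frac{11954608}{2988711}$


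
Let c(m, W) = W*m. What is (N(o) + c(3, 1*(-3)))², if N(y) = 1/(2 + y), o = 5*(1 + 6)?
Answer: 110224/1369 ≈ 80.514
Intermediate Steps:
o = 35 (o = 5*7 = 35)
(N(o) + c(3, 1*(-3)))² = (1/(2 + 35) + (1*(-3))*3)² = (1/37 - 3*3)² = (1/37 - 9)² = (-332/37)² = 110224/1369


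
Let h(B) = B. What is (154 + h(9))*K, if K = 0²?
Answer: 0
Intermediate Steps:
K = 0
(154 + h(9))*K = (154 + 9)*0 = 163*0 = 0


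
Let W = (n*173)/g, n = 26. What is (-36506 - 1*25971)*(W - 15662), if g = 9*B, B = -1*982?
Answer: 4324197297079/4419 ≈ 9.7855e+8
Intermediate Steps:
B = -982
g = -8838 (g = 9*(-982) = -8838)
W = -2249/4419 (W = (26*173)/(-8838) = 4498*(-1/8838) = -2249/4419 ≈ -0.50894)
(-36506 - 1*25971)*(W - 15662) = (-36506 - 1*25971)*(-2249/4419 - 15662) = (-36506 - 25971)*(-69212627/4419) = -62477*(-69212627/4419) = 4324197297079/4419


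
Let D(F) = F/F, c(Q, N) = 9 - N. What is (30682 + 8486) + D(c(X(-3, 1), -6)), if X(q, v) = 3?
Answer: 39169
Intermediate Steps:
D(F) = 1
(30682 + 8486) + D(c(X(-3, 1), -6)) = (30682 + 8486) + 1 = 39168 + 1 = 39169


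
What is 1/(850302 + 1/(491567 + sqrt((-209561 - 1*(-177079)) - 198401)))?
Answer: 205465569197295911/174707784420017088118357 + I*sqrt(230883)/174707784420017088118357 ≈ 1.1761e-6 + 2.7503e-21*I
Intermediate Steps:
1/(850302 + 1/(491567 + sqrt((-209561 - 1*(-177079)) - 198401))) = 1/(850302 + 1/(491567 + sqrt((-209561 + 177079) - 198401))) = 1/(850302 + 1/(491567 + sqrt(-32482 - 198401))) = 1/(850302 + 1/(491567 + sqrt(-230883))) = 1/(850302 + 1/(491567 + I*sqrt(230883)))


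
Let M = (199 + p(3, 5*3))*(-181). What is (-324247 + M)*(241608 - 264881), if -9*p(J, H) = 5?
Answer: 75439173497/9 ≈ 8.3821e+9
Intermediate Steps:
p(J, H) = -5/9 (p(J, H) = -⅑*5 = -5/9)
M = -323266/9 (M = (199 - 5/9)*(-181) = (1786/9)*(-181) = -323266/9 ≈ -35918.)
(-324247 + M)*(241608 - 264881) = (-324247 - 323266/9)*(241608 - 264881) = -3241489/9*(-23273) = 75439173497/9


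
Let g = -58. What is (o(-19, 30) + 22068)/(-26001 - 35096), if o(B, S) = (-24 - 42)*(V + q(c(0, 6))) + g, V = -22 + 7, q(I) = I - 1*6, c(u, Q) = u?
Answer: -23396/61097 ≈ -0.38293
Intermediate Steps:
q(I) = -6 + I (q(I) = I - 6 = -6 + I)
V = -15
o(B, S) = 1328 (o(B, S) = (-24 - 42)*(-15 + (-6 + 0)) - 58 = -66*(-15 - 6) - 58 = -66*(-21) - 58 = 1386 - 58 = 1328)
(o(-19, 30) + 22068)/(-26001 - 35096) = (1328 + 22068)/(-26001 - 35096) = 23396/(-61097) = 23396*(-1/61097) = -23396/61097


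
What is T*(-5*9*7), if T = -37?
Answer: 11655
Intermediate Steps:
T*(-5*9*7) = -37*(-5*9)*7 = -(-1665)*7 = -37*(-315) = 11655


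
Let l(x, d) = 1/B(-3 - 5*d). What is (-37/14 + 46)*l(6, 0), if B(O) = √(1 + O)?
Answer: -607*I*√2/28 ≈ -30.658*I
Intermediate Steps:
l(x, d) = (-2 - 5*d)^(-½) (l(x, d) = 1/(√(1 + (-3 - 5*d))) = 1/(√(-2 - 5*d)) = (-2 - 5*d)^(-½))
(-37/14 + 46)*l(6, 0) = (-37/14 + 46)/√(-2 - 5*0) = (-37*1/14 + 46)/√(-2 + 0) = (-37/14 + 46)/√(-2) = 607*(-I*√2/2)/14 = -607*I*√2/28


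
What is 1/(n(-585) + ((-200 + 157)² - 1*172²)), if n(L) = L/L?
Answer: -1/27734 ≈ -3.6057e-5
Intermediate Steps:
n(L) = 1
1/(n(-585) + ((-200 + 157)² - 1*172²)) = 1/(1 + ((-200 + 157)² - 1*172²)) = 1/(1 + ((-43)² - 1*29584)) = 1/(1 + (1849 - 29584)) = 1/(1 - 27735) = 1/(-27734) = -1/27734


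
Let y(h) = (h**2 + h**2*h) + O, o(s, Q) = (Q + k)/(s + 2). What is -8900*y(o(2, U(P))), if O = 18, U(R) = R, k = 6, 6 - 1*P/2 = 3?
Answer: -480600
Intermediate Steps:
P = 6 (P = 12 - 2*3 = 12 - 6 = 6)
o(s, Q) = (6 + Q)/(2 + s) (o(s, Q) = (Q + 6)/(s + 2) = (6 + Q)/(2 + s))
y(h) = 18 + h**2 + h**3 (y(h) = (h**2 + h**2*h) + 18 = (h**2 + h**3) + 18 = 18 + h**2 + h**3)
-8900*y(o(2, U(P))) = -8900*(18 + ((6 + 6)/(2 + 2))**2 + ((6 + 6)/(2 + 2))**3) = -8900*(18 + (12/4)**2 + (12/4)**3) = -8900*(18 + ((1/4)*12)**2 + ((1/4)*12)**3) = -8900*(18 + 3**2 + 3**3) = -8900*(18 + 9 + 27) = -8900*54 = -480600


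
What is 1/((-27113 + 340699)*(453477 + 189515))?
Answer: 1/201633289312 ≈ 4.9595e-12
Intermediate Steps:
1/((-27113 + 340699)*(453477 + 189515)) = 1/(313586*642992) = 1/201633289312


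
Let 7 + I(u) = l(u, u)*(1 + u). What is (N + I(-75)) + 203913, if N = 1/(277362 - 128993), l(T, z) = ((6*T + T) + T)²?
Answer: -3922296830685/148369 ≈ -2.6436e+7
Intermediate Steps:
l(T, z) = 64*T² (l(T, z) = (7*T + T)² = (8*T)² = 64*T²)
I(u) = -7 + 64*u²*(1 + u) (I(u) = -7 + (64*u²)*(1 + u) = -7 + 64*u²*(1 + u))
N = 1/148369 ≈ 6.7400e-6
(N + I(-75)) + 203913 = (1/148369 + (-7 + 64*(-75)² + 64*(-75)³)) + 203913 = (1/148369 + (-7 + 64*5625 + 64*(-421875))) + 203913 = (1/148369 + (-7 + 360000 - 27000000)) + 203913 = (1/148369 - 26640007) + 203913 = -3952551198582/148369 + 203913 = -3922296830685/148369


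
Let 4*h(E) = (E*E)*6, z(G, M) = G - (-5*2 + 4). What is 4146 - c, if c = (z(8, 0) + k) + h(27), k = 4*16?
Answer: 5949/2 ≈ 2974.5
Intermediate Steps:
z(G, M) = 6 + G (z(G, M) = G - (-10 + 4) = G - 1*(-6) = G + 6 = 6 + G)
h(E) = 3*E²/2 (h(E) = ((E*E)*6)/4 = (E²*6)/4 = (6*E²)/4 = 3*E²/2)
k = 64
c = 2343/2 (c = ((6 + 8) + 64) + (3/2)*27² = (14 + 64) + (3/2)*729 = 78 + 2187/2 = 2343/2 ≈ 1171.5)
4146 - c = 4146 - 1*2343/2 = 4146 - 2343/2 = 5949/2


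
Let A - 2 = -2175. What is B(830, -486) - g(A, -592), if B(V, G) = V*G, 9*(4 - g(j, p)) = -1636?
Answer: -3632092/9 ≈ -4.0357e+5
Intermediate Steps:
A = -2173 (A = 2 - 2175 = -2173)
g(j, p) = 1672/9 (g(j, p) = 4 - ⅑*(-1636) = 4 + 1636/9 = 1672/9)
B(V, G) = G*V
B(830, -486) - g(A, -592) = -486*830 - 1*1672/9 = -403380 - 1672/9 = -3632092/9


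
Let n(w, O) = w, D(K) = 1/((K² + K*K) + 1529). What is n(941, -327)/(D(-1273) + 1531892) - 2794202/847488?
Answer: -2312839058863120019/701620213614287040 ≈ -3.2964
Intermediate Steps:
D(K) = 1/(1529 + 2*K²) (D(K) = 1/((K² + K²) + 1529) = 1/(2*K² + 1529) = 1/(1529 + 2*K²))
n(941, -327)/(D(-1273) + 1531892) - 2794202/847488 = 941/(1/(1529 + 2*(-1273)²) + 1531892) - 2794202/847488 = 941/(1/(1529 + 2*1620529) + 1531892) - 2794202*1/847488 = 941/(1/(1529 + 3241058) + 1531892) - 1397101/423744 = 941/(1/3242587 + 1531892) - 1397101/423744 = 941/(4967293084605/3242587) - 1397101/423744 = 941*(3242587/4967293084605) - 1397101/423744 = 3051274367/4967293084605 - 1397101/423744 = -2312839058863120019/701620213614287040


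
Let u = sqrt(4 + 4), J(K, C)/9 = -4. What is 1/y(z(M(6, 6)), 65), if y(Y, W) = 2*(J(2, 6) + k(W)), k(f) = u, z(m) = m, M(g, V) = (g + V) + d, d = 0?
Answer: -9/644 - sqrt(2)/1288 ≈ -0.015073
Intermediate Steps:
M(g, V) = V + g (M(g, V) = (g + V) + 0 = (V + g) + 0 = V + g)
J(K, C) = -36 (J(K, C) = 9*(-4) = -36)
u = 2*sqrt(2) (u = sqrt(8) = 2*sqrt(2) ≈ 2.8284)
k(f) = 2*sqrt(2)
y(Y, W) = -72 + 4*sqrt(2) (y(Y, W) = 2*(-36 + 2*sqrt(2)) = -72 + 4*sqrt(2))
1/y(z(M(6, 6)), 65) = 1/(-72 + 4*sqrt(2))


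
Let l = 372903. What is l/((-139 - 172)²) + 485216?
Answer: 46930949639/96721 ≈ 4.8522e+5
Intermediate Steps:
l/((-139 - 172)²) + 485216 = 372903/((-139 - 172)²) + 485216 = 372903/((-311)²) + 485216 = 372903/96721 + 485216 = 46930949639/96721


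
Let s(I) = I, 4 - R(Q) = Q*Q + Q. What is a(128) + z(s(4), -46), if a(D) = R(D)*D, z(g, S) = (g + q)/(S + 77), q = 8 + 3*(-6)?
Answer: -65503750/31 ≈ -2.1130e+6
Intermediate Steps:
q = -10 (q = 8 - 18 = -10)
R(Q) = 4 - Q - Q² (R(Q) = 4 - (Q*Q + Q) = 4 - (Q² + Q) = 4 - (Q + Q²) = 4 + (-Q - Q²) = 4 - Q - Q²)
z(g, S) = (-10 + g)/(77 + S) (z(g, S) = (g - 10)/(S + 77) = (-10 + g)/(77 + S))
a(D) = D*(4 - D - D²) (a(D) = (4 - D - D²)*D = D*(4 - D - D²))
a(128) + z(s(4), -46) = 128*(4 - 1*128 - 1*128²) + (-10 + 4)/(77 - 46) = 128*(4 - 128 - 1*16384) - 6/31 = 128*(4 - 128 - 16384) + (1/31)*(-6) = 128*(-16508) - 6/31 = -2113024 - 6/31 = -65503750/31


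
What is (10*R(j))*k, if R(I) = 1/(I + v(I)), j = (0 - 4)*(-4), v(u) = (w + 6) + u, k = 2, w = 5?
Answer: 20/43 ≈ 0.46512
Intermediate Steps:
v(u) = 11 + u (v(u) = (5 + 6) + u = 11 + u)
j = 16 (j = -4*(-4) = 16)
R(I) = 1/(11 + 2*I) (R(I) = 1/(I + (11 + I)) = 1/(11 + 2*I))
(10*R(j))*k = (10/(11 + 2*16))*2 = (10/(11 + 32))*2 = (10/43)*2 = 20/43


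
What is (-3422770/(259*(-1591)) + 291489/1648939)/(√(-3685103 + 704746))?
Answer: -5764052521771*I*√2980357/2025082974639370387 ≈ -0.0049138*I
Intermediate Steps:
(-3422770/(259*(-1591)) + 291489/1648939)/(√(-3685103 + 704746)) = (-3422770/(-412069) + 291489*(1/1648939))/(√(-2980357)) = (-3422770*(-1/412069) + 291489/1648939)/((I*√2980357)) = (3422770/412069 + 291489/1648939)*(-I*√2980357/2980357) = 5764052521771*(-I*√2980357/2980357)/679476644791 = -5764052521771*I*√2980357/2025082974639370387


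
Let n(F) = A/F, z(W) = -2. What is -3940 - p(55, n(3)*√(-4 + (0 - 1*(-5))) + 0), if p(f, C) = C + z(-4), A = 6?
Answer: -3940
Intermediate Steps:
n(F) = 6/F
p(f, C) = -2 + C (p(f, C) = C - 2 = -2 + C)
-3940 - p(55, n(3)*√(-4 + (0 - 1*(-5))) + 0) = -3940 - (-2 + ((6/3)*√(-4 + (0 - 1*(-5))) + 0)) = -3940 - (-2 + ((6*(⅓))*√(-4 + (0 + 5)) + 0)) = -3940 - (-2 + (2*√(-4 + 5) + 0)) = -3940 - (-2 + (2*√1 + 0)) = -3940 - (-2 + (2*1 + 0)) = -3940 - (-2 + (2 + 0)) = -3940 - (-2 + 2) = -3940 - 1*0 = -3940 + 0 = -3940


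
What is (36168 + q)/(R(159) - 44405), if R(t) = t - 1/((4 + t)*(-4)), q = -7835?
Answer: -18473116/28848391 ≈ -0.64035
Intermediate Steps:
R(t) = t - 1/(-16 - 4*t)
(36168 + q)/(R(159) - 44405) = (36168 - 7835)/((¼ + 159² + 4*159)/(4 + 159) - 44405) = 28333/((¼ + 25281 + 636)/163 - 44405) = 28333/((1/163)*(103669/4) - 44405) = 28333/(103669/652 - 44405) = 28333/(-28848391/652) = 28333*(-652/28848391) = -18473116/28848391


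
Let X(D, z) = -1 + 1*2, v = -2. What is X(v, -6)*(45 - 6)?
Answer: 39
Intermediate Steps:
X(D, z) = 1 (X(D, z) = -1 + 2 = 1)
X(v, -6)*(45 - 6) = 1*(45 - 6) = 1*39 = 39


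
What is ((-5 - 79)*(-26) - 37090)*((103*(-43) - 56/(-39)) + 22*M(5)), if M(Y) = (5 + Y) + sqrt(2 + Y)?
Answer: 5727900070/39 - 767932*sqrt(7) ≈ 1.4484e+8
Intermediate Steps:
M(Y) = 5 + Y + sqrt(2 + Y)
((-5 - 79)*(-26) - 37090)*((103*(-43) - 56/(-39)) + 22*M(5)) = ((-5 - 79)*(-26) - 37090)*((103*(-43) - 56/(-39)) + 22*(5 + 5 + sqrt(2 + 5))) = (-84*(-26) - 37090)*((-4429 - 56*(-1/39)) + 22*(5 + 5 + sqrt(7))) = (2184 - 37090)*((-4429 + 56/39) + 22*(10 + sqrt(7))) = -34906*(-172675/39 + (220 + 22*sqrt(7))) = -34906*(-164095/39 + 22*sqrt(7)) = 5727900070/39 - 767932*sqrt(7)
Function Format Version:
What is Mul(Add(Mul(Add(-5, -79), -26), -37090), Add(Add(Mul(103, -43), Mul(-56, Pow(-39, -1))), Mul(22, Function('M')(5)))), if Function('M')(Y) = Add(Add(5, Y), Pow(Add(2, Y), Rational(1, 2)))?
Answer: Add(Rational(5727900070, 39), Mul(-767932, Pow(7, Rational(1, 2)))) ≈ 1.4484e+8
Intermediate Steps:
Function('M')(Y) = Add(5, Y, Pow(Add(2, Y), Rational(1, 2)))
Mul(Add(Mul(Add(-5, -79), -26), -37090), Add(Add(Mul(103, -43), Mul(-56, Pow(-39, -1))), Mul(22, Function('M')(5)))) = Mul(Add(Mul(Add(-5, -79), -26), -37090), Add(Add(Mul(103, -43), Mul(-56, Pow(-39, -1))), Mul(22, Add(5, 5, Pow(Add(2, 5), Rational(1, 2)))))) = Mul(Add(Mul(-84, -26), -37090), Add(Add(-4429, Mul(-56, Rational(-1, 39))), Mul(22, Add(5, 5, Pow(7, Rational(1, 2)))))) = Mul(Add(2184, -37090), Add(Add(-4429, Rational(56, 39)), Mul(22, Add(10, Pow(7, Rational(1, 2)))))) = Mul(-34906, Add(Rational(-172675, 39), Add(220, Mul(22, Pow(7, Rational(1, 2)))))) = Mul(-34906, Add(Rational(-164095, 39), Mul(22, Pow(7, Rational(1, 2))))) = Add(Rational(5727900070, 39), Mul(-767932, Pow(7, Rational(1, 2))))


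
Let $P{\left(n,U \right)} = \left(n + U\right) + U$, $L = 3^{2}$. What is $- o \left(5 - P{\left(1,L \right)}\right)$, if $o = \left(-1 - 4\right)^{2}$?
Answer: $350$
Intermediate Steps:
$L = 9$
$o = 25$ ($o = \left(-5\right)^{2} = 25$)
$P{\left(n,U \right)} = n + 2 U$ ($P{\left(n,U \right)} = \left(U + n\right) + U = n + 2 U$)
$- o \left(5 - P{\left(1,L \right)}\right) = \left(-1\right) 25 \left(5 - \left(1 + 2 \cdot 9\right)\right) = - 25 \left(5 - \left(1 + 18\right)\right) = - 25 \left(5 - 19\right) = \left(-25\right) \left(-14\right) = 350$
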